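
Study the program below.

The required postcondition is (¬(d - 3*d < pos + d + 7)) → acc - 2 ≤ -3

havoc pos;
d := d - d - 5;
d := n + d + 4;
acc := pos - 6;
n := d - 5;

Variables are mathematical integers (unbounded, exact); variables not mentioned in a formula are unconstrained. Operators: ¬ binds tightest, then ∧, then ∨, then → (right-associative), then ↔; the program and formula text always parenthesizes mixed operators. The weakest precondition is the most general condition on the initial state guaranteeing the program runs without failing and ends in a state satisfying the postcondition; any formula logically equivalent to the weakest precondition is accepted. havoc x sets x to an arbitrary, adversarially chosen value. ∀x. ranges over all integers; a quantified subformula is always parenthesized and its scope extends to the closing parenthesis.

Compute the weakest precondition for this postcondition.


Working backward. After the program, the postcondition (¬(d - 3*d < pos + d + 7)) → acc - 2 ≤ -3 must hold; in canonical form it is (¬(3*d + pos > -7)) → acc ≤ -1.
Before n := d - 5: (¬(3*d + pos > -7)) → acc ≤ -1
Before acc := pos - 6: (¬(3*d + pos > -7)) → pos ≤ 5
Before d := n + d + 4: (¬(3*d + 3*n + pos > -19)) → pos ≤ 5
Before d := d - d - 5: (¬(3*n + pos > -4)) → pos ≤ 5
Before havoc pos: ∀pos_1. ((¬(3*n + pos_1 > -4)) → pos_1 ≤ 5)
Answer: WP = ∀pos_1. ((¬(3*n + pos_1 > -4)) → pos_1 ≤ 5)


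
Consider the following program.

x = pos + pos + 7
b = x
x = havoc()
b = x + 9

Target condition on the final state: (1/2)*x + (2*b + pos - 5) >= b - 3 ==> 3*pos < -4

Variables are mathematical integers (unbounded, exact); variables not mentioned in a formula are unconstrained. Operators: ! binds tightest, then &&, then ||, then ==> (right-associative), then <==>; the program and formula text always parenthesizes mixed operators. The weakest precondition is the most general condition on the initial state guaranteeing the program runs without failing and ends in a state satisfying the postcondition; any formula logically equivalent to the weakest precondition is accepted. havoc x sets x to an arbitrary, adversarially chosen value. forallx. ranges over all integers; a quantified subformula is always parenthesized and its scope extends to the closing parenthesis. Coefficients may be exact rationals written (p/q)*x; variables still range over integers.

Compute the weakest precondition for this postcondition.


Working backward. After the program, the postcondition (1/2)*x + (2*b + pos - 5) >= b - 3 ==> 3*pos < -4 must hold; in canonical form it is b + pos + (1/2)*x >= 2 ==> 3*pos < -4.
Before b := x + 9: pos + (3/2)*x >= -7 ==> 3*pos < -4
Before havoc x: forall x_1. (pos + (3/2)*x_1 >= -7 ==> 3*pos < -4)
Before b := x: forall x_1. (pos + (3/2)*x_1 >= -7 ==> 3*pos < -4)
Before x := pos + pos + 7: forall x_1. (pos + (3/2)*x_1 >= -7 ==> 3*pos < -4)
Answer: WP = forall x_1. (pos + (3/2)*x_1 >= -7 ==> 3*pos < -4)


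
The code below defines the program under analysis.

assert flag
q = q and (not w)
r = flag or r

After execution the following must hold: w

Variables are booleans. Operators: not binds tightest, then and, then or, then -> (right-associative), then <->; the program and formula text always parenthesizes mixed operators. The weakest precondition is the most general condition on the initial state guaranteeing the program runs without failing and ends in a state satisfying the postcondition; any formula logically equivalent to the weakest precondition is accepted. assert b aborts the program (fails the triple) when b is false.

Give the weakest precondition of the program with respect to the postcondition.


Working backward. After the program, w must hold.
Before r := flag or r: w
Before q := q and (not w): w
Before assert flag: flag and w
Answer: WP = flag and w


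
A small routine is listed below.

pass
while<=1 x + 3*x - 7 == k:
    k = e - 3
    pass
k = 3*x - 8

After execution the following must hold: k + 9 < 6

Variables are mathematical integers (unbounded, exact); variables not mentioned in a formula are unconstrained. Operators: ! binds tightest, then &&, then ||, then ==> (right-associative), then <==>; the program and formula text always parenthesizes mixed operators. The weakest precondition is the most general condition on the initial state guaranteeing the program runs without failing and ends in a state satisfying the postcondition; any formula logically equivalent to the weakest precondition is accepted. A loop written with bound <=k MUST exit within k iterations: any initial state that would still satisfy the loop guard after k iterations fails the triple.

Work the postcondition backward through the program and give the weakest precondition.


Working backward. After the program, the postcondition k + 9 < 6 must hold; in canonical form it is k < -3.
Before k := 3*x - 8: 3*x < 5
Before the loop (bound <=1), unroll the exhaustion recursion (WP_0 = exit-now case; WP_j = one more guarded iteration, up to j = 1):
  WP_0: (!(4*x == k + 7)) && 3*x < 5
  WP_1: (4*x == k + 7 ==> ((!(4*x == e + 4)) && 3*x < 5)) && ((!(4*x == k + 7)) ==> 3*x < 5)
So before the loop: (4*x == k + 7 ==> ((!(4*x == e + 4)) && 3*x < 5)) && ((!(4*x == k + 7)) ==> 3*x < 5)
Before skip: (4*x == k + 7 ==> ((!(4*x == e + 4)) && 3*x < 5)) && ((!(4*x == k + 7)) ==> 3*x < 5)
Answer: WP = (4*x == k + 7 ==> ((!(4*x == e + 4)) && 3*x < 5)) && ((!(4*x == k + 7)) ==> 3*x < 5)


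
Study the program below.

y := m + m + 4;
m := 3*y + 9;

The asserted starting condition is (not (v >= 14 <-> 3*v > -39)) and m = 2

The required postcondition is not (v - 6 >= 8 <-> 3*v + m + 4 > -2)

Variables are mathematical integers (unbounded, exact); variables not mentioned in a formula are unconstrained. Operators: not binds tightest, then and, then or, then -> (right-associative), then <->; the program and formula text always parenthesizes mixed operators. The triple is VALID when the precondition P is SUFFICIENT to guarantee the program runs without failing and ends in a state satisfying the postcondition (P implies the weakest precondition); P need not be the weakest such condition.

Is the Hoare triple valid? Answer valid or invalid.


Working backward. After the program, the postcondition not (v - 6 >= 8 <-> 3*v + m + 4 > -2) must hold; in canonical form it is not (v >= 14 <-> m + 3*v > -6).
Before m := 3*y + 9: not (v >= 14 <-> 3*v + 3*y > -15)
Before y := m + m + 4: not (v >= 14 <-> 6*m + 3*v > -27)
The weakest precondition is not (v >= 14 <-> 6*m + 3*v > -27).
Check whether (not (v >= 14 <-> 3*v > -39)) and m = 2 implies it.
Every state satisfying the precondition satisfies the weakest precondition: the implication holds.
Answer: valid


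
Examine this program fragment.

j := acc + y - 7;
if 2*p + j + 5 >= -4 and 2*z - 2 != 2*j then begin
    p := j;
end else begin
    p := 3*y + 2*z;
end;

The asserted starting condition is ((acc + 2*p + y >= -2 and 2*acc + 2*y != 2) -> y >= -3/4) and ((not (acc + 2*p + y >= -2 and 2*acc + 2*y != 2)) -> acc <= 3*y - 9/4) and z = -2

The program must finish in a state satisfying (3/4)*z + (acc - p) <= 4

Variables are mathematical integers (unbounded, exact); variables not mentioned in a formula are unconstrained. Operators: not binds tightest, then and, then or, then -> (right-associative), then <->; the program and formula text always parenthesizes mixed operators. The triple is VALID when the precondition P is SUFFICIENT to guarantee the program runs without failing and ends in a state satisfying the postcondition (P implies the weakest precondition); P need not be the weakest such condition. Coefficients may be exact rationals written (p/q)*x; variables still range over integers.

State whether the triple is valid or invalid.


Working backward. After the program, the postcondition (3/4)*z + (acc - p) <= 4 must hold; in canonical form it is acc + (3/4)*z <= p + 4.
Then branch requires acc + (3/4)*z <= j + 4; else branch requires acc <= 3*y + (5/4)*z + 4.
Before the if: ((j + 2*p >= -9 and 2*z != 2*j + 2) -> acc + (3/4)*z <= j + 4) and ((not (j + 2*p >= -9 and 2*z != 2*j + 2)) -> acc <= 3*y + (5/4)*z + 4)
Before j := acc + y - 7: ((acc + 2*p + y >= -2 and 2*z != 2*acc + 2*y - 12) -> (3/4)*z <= y - 3) and ((not (acc + 2*p + y >= -2 and 2*z != 2*acc + 2*y - 12)) -> acc <= 3*y + (5/4)*z + 4)
The weakest precondition is ((acc + 2*p + y >= -2 and 2*z != 2*acc + 2*y - 12) -> (3/4)*z <= y - 3) and ((not (acc + 2*p + y >= -2 and 2*z != 2*acc + 2*y - 12)) -> acc <= 3*y + (5/4)*z + 4).
Check whether ((acc + 2*p + y >= -2 and 2*acc + 2*y != 2) -> y >= -3/4) and ((not (acc + 2*p + y >= -2 and 2*acc + 2*y != 2)) -> acc <= 3*y - 9/4) and z = -2 implies it.
Countermodel: at the initial state acc = 2, p = 0, y = 0, z = -2, the precondition holds but the weakest precondition fails.
Answer: invalid


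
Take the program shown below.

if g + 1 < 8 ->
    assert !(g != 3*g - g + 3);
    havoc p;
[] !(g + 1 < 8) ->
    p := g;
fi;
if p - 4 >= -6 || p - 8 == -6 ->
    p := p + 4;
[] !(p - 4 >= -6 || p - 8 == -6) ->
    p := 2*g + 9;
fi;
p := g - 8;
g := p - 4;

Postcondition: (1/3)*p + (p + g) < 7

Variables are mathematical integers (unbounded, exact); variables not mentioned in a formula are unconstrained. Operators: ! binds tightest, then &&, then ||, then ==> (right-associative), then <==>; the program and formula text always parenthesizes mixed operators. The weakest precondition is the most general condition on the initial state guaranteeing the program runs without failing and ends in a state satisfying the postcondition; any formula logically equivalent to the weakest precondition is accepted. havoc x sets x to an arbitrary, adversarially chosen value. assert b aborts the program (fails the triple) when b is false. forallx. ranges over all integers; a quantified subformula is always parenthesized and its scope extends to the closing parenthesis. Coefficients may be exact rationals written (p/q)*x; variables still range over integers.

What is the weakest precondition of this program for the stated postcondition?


Working backward. After the program, the postcondition (1/3)*p + (p + g) < 7 must hold; in canonical form it is g + (4/3)*p < 7.
Before g := p - 4: (7/3)*p < 11
Before p := g - 8: (7/3)*g < 89/3
Then branch requires (7/3)*g < 89/3; else branch requires (7/3)*g < 89/3.
Before the if: ((p >= -2 || p == 2) ==> (7/3)*g < 89/3) && ((!(p >= -2 || p == 2)) ==> (7/3)*g < 89/3)
Then branch requires (!(g != -3)) && (forall p_1. (((p_1 >= -2 || p_1 == 2) ==> (7/3)*g < 89/3) && ((!(p_1 >= -2 || p_1 == 2)) ==> (7/3)*g < 89/3))); else branch requires ((g >= -2 || g == 2) ==> (7/3)*g < 89/3) && ((!(g >= -2 || g == 2)) ==> (7/3)*g < 89/3).
Before the if: (g < 7 ==> ((!(g != -3)) && (forall p_1. (((p_1 >= -2 || p_1 == 2) ==> (7/3)*g < 89/3) && ((!(p_1 >= -2 || p_1 == 2)) ==> (7/3)*g < 89/3))))) && ((!(g < 7)) ==> (((g >= -2 || g == 2) ==> (7/3)*g < 89/3) && ((!(g >= -2 || g == 2)) ==> (7/3)*g < 89/3)))
Answer: WP = (g < 7 ==> ((!(g != -3)) && (forall p_1. (((p_1 >= -2 || p_1 == 2) ==> (7/3)*g < 89/3) && ((!(p_1 >= -2 || p_1 == 2)) ==> (7/3)*g < 89/3))))) && ((!(g < 7)) ==> (((g >= -2 || g == 2) ==> (7/3)*g < 89/3) && ((!(g >= -2 || g == 2)) ==> (7/3)*g < 89/3)))


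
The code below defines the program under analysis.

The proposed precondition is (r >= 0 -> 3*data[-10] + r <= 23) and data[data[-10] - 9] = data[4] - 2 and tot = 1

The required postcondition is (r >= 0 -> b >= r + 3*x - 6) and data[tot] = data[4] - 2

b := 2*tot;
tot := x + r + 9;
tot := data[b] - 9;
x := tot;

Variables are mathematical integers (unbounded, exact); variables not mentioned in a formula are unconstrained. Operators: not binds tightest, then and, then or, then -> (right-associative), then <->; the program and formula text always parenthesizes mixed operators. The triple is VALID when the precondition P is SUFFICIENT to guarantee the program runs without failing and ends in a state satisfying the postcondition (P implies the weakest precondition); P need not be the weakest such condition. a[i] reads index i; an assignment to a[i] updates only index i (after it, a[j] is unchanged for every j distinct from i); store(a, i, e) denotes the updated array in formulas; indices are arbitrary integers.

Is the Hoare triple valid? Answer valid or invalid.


Working backward. After the program, (r >= 0 -> b >= r + 3*x - 6) and data[tot] = data[4] - 2 must hold.
Before x := tot: (r >= 0 -> b >= r + 3*tot - 6) and data[tot] = data[4] - 2
Before tot := data[b] - 9: (r >= 0 -> b >= 3*data[b] + r - 33) and data[data[b] - 9] = data[4] - 2
Before tot := x + r + 9: (r >= 0 -> b >= 3*data[b] + r - 33) and data[data[b] - 9] = data[4] - 2
Before b := 2*tot: (r >= 0 -> 2*tot >= 3*data[2*tot] + r - 33) and data[data[2*tot] - 9] = data[4] - 2
The weakest precondition is (r >= 0 -> 2*tot >= 3*data[2*tot] + r - 33) and data[data[2*tot] - 9] = data[4] - 2.
Check whether (r >= 0 -> 3*data[-10] + r <= 23) and data[data[-10] - 9] = data[4] - 2 and tot = 1 implies it.
Countermodel: at the initial state data = {[-10] = 0, [-9] = -11796, [2] = 27740, [4] = -11794, [27731] = 20344, elsewhere 20344}, r = -83184, tot = 1, the precondition holds but the weakest precondition fails.
Answer: invalid


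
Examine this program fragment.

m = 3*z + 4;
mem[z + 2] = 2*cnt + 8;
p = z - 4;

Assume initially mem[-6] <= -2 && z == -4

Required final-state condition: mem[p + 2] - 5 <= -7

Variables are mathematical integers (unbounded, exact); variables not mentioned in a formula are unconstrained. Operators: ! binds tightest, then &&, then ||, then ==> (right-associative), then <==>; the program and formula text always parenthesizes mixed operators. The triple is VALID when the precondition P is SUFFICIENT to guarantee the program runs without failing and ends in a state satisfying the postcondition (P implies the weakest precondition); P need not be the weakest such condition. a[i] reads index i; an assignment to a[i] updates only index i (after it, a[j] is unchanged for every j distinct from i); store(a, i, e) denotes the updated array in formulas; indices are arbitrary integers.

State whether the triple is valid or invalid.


Working backward. After the program, the postcondition mem[p + 2] - 5 <= -7 must hold; in canonical form it is mem[p + 2] <= -2.
Before p := z - 4: mem[z - 2] <= -2
Before mem[z + 2] := 2*cnt + 8: store(mem, z + 2, 2*cnt + 8)[z - 2] <= -2
Before m := 3*z + 4: store(mem, z + 2, 2*cnt + 8)[z - 2] <= -2
The weakest precondition is store(mem, z + 2, 2*cnt + 8)[z - 2] <= -2.
Check whether mem[-6] <= -2 && z == -4 implies it.
Every state satisfying the precondition satisfies the weakest precondition: the implication holds.
Answer: valid


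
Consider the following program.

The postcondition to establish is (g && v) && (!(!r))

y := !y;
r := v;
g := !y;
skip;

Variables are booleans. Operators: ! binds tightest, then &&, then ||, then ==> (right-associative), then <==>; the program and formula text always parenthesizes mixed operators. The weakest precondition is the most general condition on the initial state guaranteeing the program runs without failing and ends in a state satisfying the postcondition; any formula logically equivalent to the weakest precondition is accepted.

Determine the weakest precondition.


Working backward. After the program, the postcondition (g && v) && (!(!r)) must hold; in canonical form it is g && v && r.
Before skip: g && v && r
Before g := !y: (!y) && v && r
Before r := v: (!y) && v
Before y := !y: y && v
Answer: WP = y && v


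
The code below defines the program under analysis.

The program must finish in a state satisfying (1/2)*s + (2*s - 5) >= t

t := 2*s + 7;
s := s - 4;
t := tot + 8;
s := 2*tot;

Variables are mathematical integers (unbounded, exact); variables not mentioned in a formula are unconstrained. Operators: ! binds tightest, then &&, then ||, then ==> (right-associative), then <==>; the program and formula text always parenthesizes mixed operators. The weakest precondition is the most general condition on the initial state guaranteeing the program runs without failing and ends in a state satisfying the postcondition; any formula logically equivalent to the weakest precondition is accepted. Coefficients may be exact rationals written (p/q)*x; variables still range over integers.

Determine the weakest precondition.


Working backward. After the program, the postcondition (1/2)*s + (2*s - 5) >= t must hold; in canonical form it is (5/2)*s >= t + 5.
Before s := 2*tot: 5*tot >= t + 5
Before t := tot + 8: 4*tot >= 13
Before s := s - 4: 4*tot >= 13
Before t := 2*s + 7: 4*tot >= 13
Answer: WP = 4*tot >= 13


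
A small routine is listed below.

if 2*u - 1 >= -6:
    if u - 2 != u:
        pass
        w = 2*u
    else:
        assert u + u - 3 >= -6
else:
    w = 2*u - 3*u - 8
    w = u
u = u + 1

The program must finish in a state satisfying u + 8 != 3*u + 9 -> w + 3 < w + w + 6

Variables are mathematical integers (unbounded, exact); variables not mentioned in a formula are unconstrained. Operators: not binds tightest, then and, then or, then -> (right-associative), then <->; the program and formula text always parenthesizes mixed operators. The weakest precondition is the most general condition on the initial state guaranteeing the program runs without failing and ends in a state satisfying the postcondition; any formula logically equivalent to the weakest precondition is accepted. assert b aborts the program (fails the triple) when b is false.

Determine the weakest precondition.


Working backward. After the program, the postcondition u + 8 != 3*u + 9 -> w + 3 < w + w + 6 must hold; in canonical form it is 2*u != -1 -> w > -3.
Before u := u + 1: 2*u != -3 -> w > -3
Then branch requires 2*u != -3 -> 2*u > -3; else branch requires 2*u != -3 -> u > -3.
Before the if: (2*u >= -5 -> (2*u != -3 -> 2*u > -3)) and ((not (2*u >= -5)) -> (2*u != -3 -> u > -3))
Answer: WP = (2*u >= -5 -> (2*u != -3 -> 2*u > -3)) and ((not (2*u >= -5)) -> (2*u != -3 -> u > -3))


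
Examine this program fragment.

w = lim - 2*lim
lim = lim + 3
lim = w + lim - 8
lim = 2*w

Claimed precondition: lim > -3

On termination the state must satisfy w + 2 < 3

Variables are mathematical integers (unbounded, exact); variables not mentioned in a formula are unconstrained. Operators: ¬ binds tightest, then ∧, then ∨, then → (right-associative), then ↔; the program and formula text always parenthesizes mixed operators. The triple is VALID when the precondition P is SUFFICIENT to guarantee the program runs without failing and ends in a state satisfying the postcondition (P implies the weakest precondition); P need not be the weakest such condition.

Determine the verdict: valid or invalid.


Working backward. After the program, the postcondition w + 2 < 3 must hold; in canonical form it is w < 1.
Before lim := 2*w: w < 1
Before lim := w + lim - 8: w < 1
Before lim := lim + 3: w < 1
Before w := lim - 2*lim: lim > -1
The weakest precondition is lim > -1.
Check whether lim > -3 implies it.
Countermodel: at the initial state lim = -2, the precondition holds but the weakest precondition fails.
Answer: invalid


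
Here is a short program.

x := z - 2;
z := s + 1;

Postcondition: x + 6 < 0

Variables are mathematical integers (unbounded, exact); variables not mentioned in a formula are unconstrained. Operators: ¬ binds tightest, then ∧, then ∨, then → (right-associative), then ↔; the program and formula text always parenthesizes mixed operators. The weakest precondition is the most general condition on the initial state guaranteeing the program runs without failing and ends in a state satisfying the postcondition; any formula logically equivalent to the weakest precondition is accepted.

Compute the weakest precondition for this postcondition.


Working backward. After the program, the postcondition x + 6 < 0 must hold; in canonical form it is x < -6.
Before z := s + 1: x < -6
Before x := z - 2: z < -4
Answer: WP = z < -4


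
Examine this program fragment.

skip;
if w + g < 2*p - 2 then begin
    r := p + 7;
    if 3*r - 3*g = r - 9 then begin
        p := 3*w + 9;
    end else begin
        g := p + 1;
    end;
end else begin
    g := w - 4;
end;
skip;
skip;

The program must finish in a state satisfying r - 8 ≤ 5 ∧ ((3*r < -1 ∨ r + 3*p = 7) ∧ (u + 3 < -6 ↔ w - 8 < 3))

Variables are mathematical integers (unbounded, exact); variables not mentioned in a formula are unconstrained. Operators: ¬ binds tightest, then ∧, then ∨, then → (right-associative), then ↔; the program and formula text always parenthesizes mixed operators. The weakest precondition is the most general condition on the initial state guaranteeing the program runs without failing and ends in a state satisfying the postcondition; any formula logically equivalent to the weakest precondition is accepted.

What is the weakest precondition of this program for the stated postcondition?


Working backward. After the program, the postcondition r - 8 ≤ 5 ∧ ((3*r < -1 ∨ r + 3*p = 7) ∧ (u + 3 < -6 ↔ w - 8 < 3)) must hold; in canonical form it is r ≤ 13 ∧ (3*r < -1 ∨ 3*p + r = 7) ∧ (u < -9 ↔ w < 11).
Before skip: r ≤ 13 ∧ (3*r < -1 ∨ 3*p + r = 7) ∧ (u < -9 ↔ w < 11)
Before skip: r ≤ 13 ∧ (3*r < -1 ∨ 3*p + r = 7) ∧ (u < -9 ↔ w < 11)
Then branch requires (2*p = 3*g - 23 → (p ≤ 6 ∧ (3*p < -22 ∨ p + 9*w = -27) ∧ (u < -9 ↔ w < 11))) ∧ ((¬(2*p = 3*g - 23)) → (p ≤ 6 ∧ (3*p < -22 ∨ 4*p = 0) ∧ (u < -9 ↔ w < 11))); else branch requires r ≤ 13 ∧ (3*r < -1 ∨ 3*p + r = 7) ∧ (u < -9 ↔ w < 11).
Before the if: (g + w < 2*p - 2 → ((2*p = 3*g - 23 → (p ≤ 6 ∧ (3*p < -22 ∨ p + 9*w = -27) ∧ (u < -9 ↔ w < 11))) ∧ ((¬(2*p = 3*g - 23)) → (p ≤ 6 ∧ (3*p < -22 ∨ 4*p = 0) ∧ (u < -9 ↔ w < 11))))) ∧ ((¬(g + w < 2*p - 2)) → (r ≤ 13 ∧ (3*r < -1 ∨ 3*p + r = 7) ∧ (u < -9 ↔ w < 11)))
Before skip: (g + w < 2*p - 2 → ((2*p = 3*g - 23 → (p ≤ 6 ∧ (3*p < -22 ∨ p + 9*w = -27) ∧ (u < -9 ↔ w < 11))) ∧ ((¬(2*p = 3*g - 23)) → (p ≤ 6 ∧ (3*p < -22 ∨ 4*p = 0) ∧ (u < -9 ↔ w < 11))))) ∧ ((¬(g + w < 2*p - 2)) → (r ≤ 13 ∧ (3*r < -1 ∨ 3*p + r = 7) ∧ (u < -9 ↔ w < 11)))
Answer: WP = (g + w < 2*p - 2 → ((2*p = 3*g - 23 → (p ≤ 6 ∧ (3*p < -22 ∨ p + 9*w = -27) ∧ (u < -9 ↔ w < 11))) ∧ ((¬(2*p = 3*g - 23)) → (p ≤ 6 ∧ (3*p < -22 ∨ 4*p = 0) ∧ (u < -9 ↔ w < 11))))) ∧ ((¬(g + w < 2*p - 2)) → (r ≤ 13 ∧ (3*r < -1 ∨ 3*p + r = 7) ∧ (u < -9 ↔ w < 11)))


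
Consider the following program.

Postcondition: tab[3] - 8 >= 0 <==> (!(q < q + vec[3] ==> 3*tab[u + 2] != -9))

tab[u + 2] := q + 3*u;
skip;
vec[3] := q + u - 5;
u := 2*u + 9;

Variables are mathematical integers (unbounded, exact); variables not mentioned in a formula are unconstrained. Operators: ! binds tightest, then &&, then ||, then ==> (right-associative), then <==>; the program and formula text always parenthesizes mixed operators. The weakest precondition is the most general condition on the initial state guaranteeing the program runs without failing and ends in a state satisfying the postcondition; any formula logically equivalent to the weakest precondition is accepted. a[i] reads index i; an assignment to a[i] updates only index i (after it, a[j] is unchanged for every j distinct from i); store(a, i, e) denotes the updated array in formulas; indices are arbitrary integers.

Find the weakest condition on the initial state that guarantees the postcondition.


Working backward. After the program, the postcondition tab[3] - 8 >= 0 <==> (!(q < q + vec[3] ==> 3*tab[u + 2] != -9)) must hold; in canonical form it is tab[3] >= 8 <==> (!(vec[3] > 0 ==> 3*tab[u + 2] != -9)).
Before u := 2*u + 9: tab[3] >= 8 <==> (!(vec[3] > 0 ==> 3*tab[2*u + 11] != -9))
Before vec[3] := q + u - 5: tab[3] >= 8 <==> (!(q + u > 5 ==> 3*tab[2*u + 11] != -9))
Before skip: tab[3] >= 8 <==> (!(q + u > 5 ==> 3*tab[2*u + 11] != -9))
Before tab[u + 2] := q + 3*u: store(tab, u + 2, q + 3*u)[3] >= 8 <==> (!(q + u > 5 ==> 3*store(tab, u + 2, q + 3*u)[2*u + 11] != -9))
Answer: WP = store(tab, u + 2, q + 3*u)[3] >= 8 <==> (!(q + u > 5 ==> 3*store(tab, u + 2, q + 3*u)[2*u + 11] != -9))


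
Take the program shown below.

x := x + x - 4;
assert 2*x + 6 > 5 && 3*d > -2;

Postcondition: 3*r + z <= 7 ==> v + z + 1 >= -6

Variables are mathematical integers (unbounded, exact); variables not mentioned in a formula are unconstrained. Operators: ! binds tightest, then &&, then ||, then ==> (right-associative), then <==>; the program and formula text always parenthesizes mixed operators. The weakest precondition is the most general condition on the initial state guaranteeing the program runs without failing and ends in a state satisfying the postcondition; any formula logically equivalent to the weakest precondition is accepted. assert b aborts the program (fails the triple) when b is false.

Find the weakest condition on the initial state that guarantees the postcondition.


Working backward. After the program, the postcondition 3*r + z <= 7 ==> v + z + 1 >= -6 must hold; in canonical form it is 3*r + z <= 7 ==> v + z >= -7.
Before assert 2*x + 6 > 5 && 3*d > -2: 2*x > -1 && 3*d > -2 && (3*r + z <= 7 ==> v + z >= -7)
Before x := x + x - 4: 4*x > 7 && 3*d > -2 && (3*r + z <= 7 ==> v + z >= -7)
Answer: WP = 4*x > 7 && 3*d > -2 && (3*r + z <= 7 ==> v + z >= -7)


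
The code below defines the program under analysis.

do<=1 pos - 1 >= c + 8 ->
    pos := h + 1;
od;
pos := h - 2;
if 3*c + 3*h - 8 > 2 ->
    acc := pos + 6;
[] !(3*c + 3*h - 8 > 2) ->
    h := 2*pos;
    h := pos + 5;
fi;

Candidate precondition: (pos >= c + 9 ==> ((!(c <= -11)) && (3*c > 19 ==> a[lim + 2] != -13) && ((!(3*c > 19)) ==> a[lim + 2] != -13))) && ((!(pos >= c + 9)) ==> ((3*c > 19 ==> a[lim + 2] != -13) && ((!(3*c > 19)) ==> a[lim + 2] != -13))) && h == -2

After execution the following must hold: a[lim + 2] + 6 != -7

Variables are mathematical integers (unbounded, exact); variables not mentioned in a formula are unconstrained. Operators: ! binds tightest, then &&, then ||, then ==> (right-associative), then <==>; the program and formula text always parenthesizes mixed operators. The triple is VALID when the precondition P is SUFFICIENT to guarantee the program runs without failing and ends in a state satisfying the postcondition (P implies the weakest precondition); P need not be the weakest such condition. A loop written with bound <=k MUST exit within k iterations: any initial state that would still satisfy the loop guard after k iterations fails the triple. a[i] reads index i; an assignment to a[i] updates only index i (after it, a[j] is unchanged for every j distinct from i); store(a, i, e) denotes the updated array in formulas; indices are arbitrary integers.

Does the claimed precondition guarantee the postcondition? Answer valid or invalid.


Working backward. After the program, the postcondition a[lim + 2] + 6 != -7 must hold; in canonical form it is a[lim + 2] != -13.
Then branch requires a[lim + 2] != -13; else branch requires a[lim + 2] != -13.
Before the if: (3*c + 3*h > 10 ==> a[lim + 2] != -13) && ((!(3*c + 3*h > 10)) ==> a[lim + 2] != -13)
Before pos := h - 2: (3*c + 3*h > 10 ==> a[lim + 2] != -13) && ((!(3*c + 3*h > 10)) ==> a[lim + 2] != -13)
Before the loop (bound <=1), unroll the exhaustion recursion (WP_0 = exit-now case; WP_j = one more guarded iteration, up to j = 1):
  WP_0: (!(pos >= c + 9)) && (3*c + 3*h > 10 ==> a[lim + 2] != -13) && ((!(3*c + 3*h > 10)) ==> a[lim + 2] != -13)
  WP_1: (pos >= c + 9 ==> ((!(h >= c + 8)) && (3*c + 3*h > 10 ==> a[lim + 2] != -13) && ((!(3*c + 3*h > 10)) ==> a[lim + 2] != -13))) && ((!(pos >= c + 9)) ==> ((3*c + 3*h > 10 ==> a[lim + 2] != -13) && ((!(3*c + 3*h > 10)) ==> a[lim + 2] != -13)))
So before the loop: (pos >= c + 9 ==> ((!(h >= c + 8)) && (3*c + 3*h > 10 ==> a[lim + 2] != -13) && ((!(3*c + 3*h > 10)) ==> a[lim + 2] != -13))) && ((!(pos >= c + 9)) ==> ((3*c + 3*h > 10 ==> a[lim + 2] != -13) && ((!(3*c + 3*h > 10)) ==> a[lim + 2] != -13)))
The weakest precondition is (pos >= c + 9 ==> ((!(h >= c + 8)) && (3*c + 3*h > 10 ==> a[lim + 2] != -13) && ((!(3*c + 3*h > 10)) ==> a[lim + 2] != -13))) && ((!(pos >= c + 9)) ==> ((3*c + 3*h > 10 ==> a[lim + 2] != -13) && ((!(3*c + 3*h > 10)) ==> a[lim + 2] != -13))).
Check whether (pos >= c + 9 ==> ((!(c <= -11)) && (3*c > 19 ==> a[lim + 2] != -13) && ((!(3*c > 19)) ==> a[lim + 2] != -13))) && ((!(pos >= c + 9)) ==> ((3*c > 19 ==> a[lim + 2] != -13) && ((!(3*c > 19)) ==> a[lim + 2] != -13))) && h == -2 implies it.
Countermodel: at the initial state a = {[0] = -12, elsewhere -12}, c = -10, h = -2, lim = -2, pos = -1, the precondition holds but the weakest precondition fails.
Answer: invalid


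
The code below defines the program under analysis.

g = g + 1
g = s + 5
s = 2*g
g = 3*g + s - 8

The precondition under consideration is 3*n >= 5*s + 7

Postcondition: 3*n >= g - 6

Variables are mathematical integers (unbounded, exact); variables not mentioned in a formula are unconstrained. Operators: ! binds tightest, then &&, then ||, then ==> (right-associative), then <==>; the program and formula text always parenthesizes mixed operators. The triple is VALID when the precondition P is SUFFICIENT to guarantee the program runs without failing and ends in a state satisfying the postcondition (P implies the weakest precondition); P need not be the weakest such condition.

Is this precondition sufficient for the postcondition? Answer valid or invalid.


Working backward. After the program, 3*n >= g - 6 must hold.
Before g := 3*g + s - 8: 3*n >= 3*g + s - 14
Before s := 2*g: 3*n >= 5*g - 14
Before g := s + 5: 3*n >= 5*s + 11
Before g := g + 1: 3*n >= 5*s + 11
The weakest precondition is 3*n >= 5*s + 11.
Check whether 3*n >= 5*s + 7 implies it.
Countermodel: at the initial state n = 4, s = 1, the precondition holds but the weakest precondition fails.
Answer: invalid


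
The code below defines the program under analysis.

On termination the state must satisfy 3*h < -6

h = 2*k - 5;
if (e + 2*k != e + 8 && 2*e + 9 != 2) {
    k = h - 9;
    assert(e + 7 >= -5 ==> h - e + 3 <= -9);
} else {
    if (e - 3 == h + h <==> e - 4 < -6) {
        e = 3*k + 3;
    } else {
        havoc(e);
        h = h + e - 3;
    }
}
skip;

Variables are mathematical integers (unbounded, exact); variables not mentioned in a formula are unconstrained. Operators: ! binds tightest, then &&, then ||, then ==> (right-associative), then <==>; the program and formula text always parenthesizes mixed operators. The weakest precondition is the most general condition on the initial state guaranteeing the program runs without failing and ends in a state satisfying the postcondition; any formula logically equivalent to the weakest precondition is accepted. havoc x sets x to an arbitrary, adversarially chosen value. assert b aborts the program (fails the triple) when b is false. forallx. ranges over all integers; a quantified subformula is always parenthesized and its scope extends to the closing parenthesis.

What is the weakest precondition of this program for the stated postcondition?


Working backward. After the program, 3*h < -6 must hold.
Before skip: 3*h < -6
Then branch requires (e >= -12 ==> h <= e - 12) && 3*h < -6; else branch requires ((e == 2*h + 3 <==> e < -2) ==> 3*h < -6) && ((!(e == 2*h + 3 <==> e < -2)) ==> (forall e_1. 3*e_1 + 3*h < 3)).
Before the if: ((2*k != 8 && 2*e != -7) ==> ((e >= -12 ==> h <= e - 12) && 3*h < -6)) && ((!(2*k != 8 && 2*e != -7)) ==> (((e == 2*h + 3 <==> e < -2) ==> 3*h < -6) && ((!(e == 2*h + 3 <==> e < -2)) ==> (forall e_1. 3*e_1 + 3*h < 3))))
Before h := 2*k - 5: ((2*k != 8 && 2*e != -7) ==> ((e >= -12 ==> 2*k <= e - 7) && 6*k < 9)) && ((!(2*k != 8 && 2*e != -7)) ==> (((e == 4*k - 7 <==> e < -2) ==> 6*k < 9) && ((!(e == 4*k - 7 <==> e < -2)) ==> (forall e_1. 3*e_1 + 6*k < 18))))
Answer: WP = ((2*k != 8 && 2*e != -7) ==> ((e >= -12 ==> 2*k <= e - 7) && 6*k < 9)) && ((!(2*k != 8 && 2*e != -7)) ==> (((e == 4*k - 7 <==> e < -2) ==> 6*k < 9) && ((!(e == 4*k - 7 <==> e < -2)) ==> (forall e_1. 3*e_1 + 6*k < 18))))


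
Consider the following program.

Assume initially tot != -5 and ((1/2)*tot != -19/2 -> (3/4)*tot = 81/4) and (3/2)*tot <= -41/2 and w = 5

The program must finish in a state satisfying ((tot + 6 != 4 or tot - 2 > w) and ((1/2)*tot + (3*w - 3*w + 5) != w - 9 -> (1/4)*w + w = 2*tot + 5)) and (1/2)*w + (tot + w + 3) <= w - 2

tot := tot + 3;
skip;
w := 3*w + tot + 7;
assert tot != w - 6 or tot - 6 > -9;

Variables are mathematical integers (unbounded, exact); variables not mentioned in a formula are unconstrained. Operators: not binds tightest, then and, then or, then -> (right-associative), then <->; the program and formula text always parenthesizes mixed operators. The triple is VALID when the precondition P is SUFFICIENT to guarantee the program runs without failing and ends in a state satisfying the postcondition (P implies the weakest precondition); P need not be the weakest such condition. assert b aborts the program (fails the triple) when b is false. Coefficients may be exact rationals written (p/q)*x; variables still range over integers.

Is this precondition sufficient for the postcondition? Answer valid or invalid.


Working backward. After the program, the postcondition ((tot + 6 != 4 or tot - 2 > w) and ((1/2)*tot + (3*w - 3*w + 5) != w - 9 -> (1/4)*w + w = 2*tot + 5)) and (1/2)*w + (tot + w + 3) <= w - 2 must hold; in canonical form it is (tot != -2 or tot > w + 2) and ((1/2)*tot != w - 14 -> (5/4)*w = 2*tot + 5) and tot + (1/2)*w <= -5.
Before assert tot != w - 6 or tot - 6 > -9: (tot != w - 6 or tot > -3) and (tot != -2 or tot > w + 2) and ((1/2)*tot != w - 14 -> (5/4)*w = 2*tot + 5) and tot + (1/2)*w <= -5
Before w := 3*w + tot + 7: (3*w != -1 or tot > -3) and (tot != -2 or 3*w < -9) and ((1/2)*tot + 3*w != 7 -> (15/4)*w = (3/4)*tot - 15/4) and (3/2)*tot + (3/2)*w <= -17/2
Before skip: (3*w != -1 or tot > -3) and (tot != -2 or 3*w < -9) and ((1/2)*tot + 3*w != 7 -> (15/4)*w = (3/4)*tot - 15/4) and (3/2)*tot + (3/2)*w <= -17/2
Before tot := tot + 3: (3*w != -1 or tot > -6) and (tot != -5 or 3*w < -9) and ((1/2)*tot + 3*w != 11/2 -> (15/4)*w = (3/4)*tot - 3/2) and (3/2)*tot + (3/2)*w <= -13
The weakest precondition is (3*w != -1 or tot > -6) and (tot != -5 or 3*w < -9) and ((1/2)*tot + 3*w != 11/2 -> (15/4)*w = (3/4)*tot - 3/2) and (3/2)*tot + (3/2)*w <= -13.
Check whether tot != -5 and ((1/2)*tot != -19/2 -> (3/4)*tot = 81/4) and (3/2)*tot <= -41/2 and w = 5 implies it.
Every state satisfying the precondition satisfies the weakest precondition: the implication holds.
Answer: valid


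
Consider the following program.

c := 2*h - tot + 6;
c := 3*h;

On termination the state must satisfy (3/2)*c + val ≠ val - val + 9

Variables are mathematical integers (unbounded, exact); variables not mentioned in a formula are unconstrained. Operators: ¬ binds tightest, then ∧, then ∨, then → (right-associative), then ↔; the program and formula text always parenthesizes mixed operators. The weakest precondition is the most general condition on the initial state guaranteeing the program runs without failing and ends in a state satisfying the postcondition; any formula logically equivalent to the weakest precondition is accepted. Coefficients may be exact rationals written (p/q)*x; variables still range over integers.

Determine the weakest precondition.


Working backward. After the program, the postcondition (3/2)*c + val ≠ val - val + 9 must hold; in canonical form it is (3/2)*c + val ≠ 9.
Before c := 3*h: (9/2)*h + val ≠ 9
Before c := 2*h - tot + 6: (9/2)*h + val ≠ 9
Answer: WP = (9/2)*h + val ≠ 9


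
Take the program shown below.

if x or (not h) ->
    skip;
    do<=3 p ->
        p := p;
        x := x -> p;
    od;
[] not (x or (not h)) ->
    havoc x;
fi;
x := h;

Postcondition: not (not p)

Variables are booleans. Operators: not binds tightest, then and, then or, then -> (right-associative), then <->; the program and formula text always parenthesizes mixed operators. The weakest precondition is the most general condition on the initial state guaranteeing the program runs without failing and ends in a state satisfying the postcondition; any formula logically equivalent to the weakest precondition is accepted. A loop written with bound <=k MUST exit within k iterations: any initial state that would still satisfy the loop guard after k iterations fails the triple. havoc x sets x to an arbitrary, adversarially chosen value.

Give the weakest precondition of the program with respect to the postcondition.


Working backward. After the program, the postcondition not (not p) must hold; in canonical form it is p.
Before x := h: p
Then branch requires (p -> ((p -> ((not p) and ((not p) -> p))) and ((not p) -> p))) and ((not p) -> p); else branch requires p.
Before the if: ((x or (not h)) -> ((p -> ((p -> ((not p) and ((not p) -> p))) and ((not p) -> p))) and ((not p) -> p))) and ((not (x or (not h))) -> p)
Answer: WP = ((x or (not h)) -> ((p -> ((p -> ((not p) and ((not p) -> p))) and ((not p) -> p))) and ((not p) -> p))) and ((not (x or (not h))) -> p)


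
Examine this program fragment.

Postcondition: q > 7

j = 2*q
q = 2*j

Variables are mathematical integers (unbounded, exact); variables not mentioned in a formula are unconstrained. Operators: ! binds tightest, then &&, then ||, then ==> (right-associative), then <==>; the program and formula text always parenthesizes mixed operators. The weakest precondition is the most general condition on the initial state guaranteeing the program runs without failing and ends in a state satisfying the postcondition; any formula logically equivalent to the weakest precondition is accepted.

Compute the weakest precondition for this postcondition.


Working backward. After the program, q > 7 must hold.
Before q := 2*j: 2*j > 7
Before j := 2*q: 4*q > 7
Answer: WP = 4*q > 7


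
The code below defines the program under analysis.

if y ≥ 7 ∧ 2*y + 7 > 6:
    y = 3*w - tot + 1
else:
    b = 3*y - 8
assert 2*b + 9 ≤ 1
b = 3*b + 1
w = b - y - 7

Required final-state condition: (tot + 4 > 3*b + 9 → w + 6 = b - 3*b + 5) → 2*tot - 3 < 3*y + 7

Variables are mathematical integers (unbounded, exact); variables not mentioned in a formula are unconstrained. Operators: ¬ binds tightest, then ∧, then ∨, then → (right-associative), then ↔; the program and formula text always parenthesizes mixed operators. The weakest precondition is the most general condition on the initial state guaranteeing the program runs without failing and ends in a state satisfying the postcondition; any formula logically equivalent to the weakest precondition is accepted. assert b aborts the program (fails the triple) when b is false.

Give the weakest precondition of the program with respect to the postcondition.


Working backward. After the program, the postcondition (tot + 4 > 3*b + 9 → w + 6 = b - 3*b + 5) → 2*tot - 3 < 3*y + 7 must hold; in canonical form it is (tot > 3*b + 5 → 2*b + w = -1) → 2*tot < 3*y + 10.
Before w := b - y - 7: (tot > 3*b + 5 → 3*b = y + 6) → 2*tot < 3*y + 10
Before b := 3*b + 1: (tot > 9*b + 8 → 9*b = y + 3) → 2*tot < 3*y + 10
Before assert 2*b + 9 ≤ 1: 2*b ≤ -8 ∧ ((tot > 9*b + 8 → 9*b = y + 3) → 2*tot < 3*y + 10)
Then branch requires 2*b ≤ -8 ∧ ((tot > 9*b + 8 → 9*b + tot = 3*w + 4) → 5*tot < 9*w + 13); else branch requires 6*y ≤ 8 ∧ ((tot > 27*y - 64 → 26*y = 75) → 2*tot < 3*y + 10).
Before the if: ((y ≥ 7 ∧ 2*y > -1) → (2*b ≤ -8 ∧ ((tot > 9*b + 8 → 9*b + tot = 3*w + 4) → 5*tot < 9*w + 13))) ∧ ((¬(y ≥ 7 ∧ 2*y > -1)) → (6*y ≤ 8 ∧ ((tot > 27*y - 64 → 26*y = 75) → 2*tot < 3*y + 10)))
Answer: WP = ((y ≥ 7 ∧ 2*y > -1) → (2*b ≤ -8 ∧ ((tot > 9*b + 8 → 9*b + tot = 3*w + 4) → 5*tot < 9*w + 13))) ∧ ((¬(y ≥ 7 ∧ 2*y > -1)) → (6*y ≤ 8 ∧ ((tot > 27*y - 64 → 26*y = 75) → 2*tot < 3*y + 10)))


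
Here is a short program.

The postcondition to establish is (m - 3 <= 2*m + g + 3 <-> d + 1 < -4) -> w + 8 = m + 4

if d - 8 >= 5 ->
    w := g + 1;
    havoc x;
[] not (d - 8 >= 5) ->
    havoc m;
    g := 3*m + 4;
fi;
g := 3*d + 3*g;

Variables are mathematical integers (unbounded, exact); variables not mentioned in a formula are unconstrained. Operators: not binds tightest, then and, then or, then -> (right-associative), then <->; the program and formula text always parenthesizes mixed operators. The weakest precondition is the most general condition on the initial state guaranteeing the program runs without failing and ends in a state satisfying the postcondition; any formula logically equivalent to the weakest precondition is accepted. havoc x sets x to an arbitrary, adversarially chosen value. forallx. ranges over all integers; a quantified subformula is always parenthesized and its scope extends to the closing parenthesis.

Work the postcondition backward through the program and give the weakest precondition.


Working backward. After the program, the postcondition (m - 3 <= 2*m + g + 3 <-> d + 1 < -4) -> w + 8 = m + 4 must hold; in canonical form it is (g + m >= -6 <-> d < -5) -> w = m - 4.
Before g := 3*d + 3*g: (3*d + 3*g + m >= -6 <-> d < -5) -> w = m - 4
Then branch requires (3*d + 3*g + m >= -6 <-> d < -5) -> g = m - 5; else branch requires forall m_1. ((3*d + 10*m_1 >= -18 <-> d < -5) -> w = m_1 - 4).
Before the if: (d >= 13 -> ((3*d + 3*g + m >= -6 <-> d < -5) -> g = m - 5)) and ((not (d >= 13)) -> (forall m_1. ((3*d + 10*m_1 >= -18 <-> d < -5) -> w = m_1 - 4)))
Answer: WP = (d >= 13 -> ((3*d + 3*g + m >= -6 <-> d < -5) -> g = m - 5)) and ((not (d >= 13)) -> (forall m_1. ((3*d + 10*m_1 >= -18 <-> d < -5) -> w = m_1 - 4)))
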